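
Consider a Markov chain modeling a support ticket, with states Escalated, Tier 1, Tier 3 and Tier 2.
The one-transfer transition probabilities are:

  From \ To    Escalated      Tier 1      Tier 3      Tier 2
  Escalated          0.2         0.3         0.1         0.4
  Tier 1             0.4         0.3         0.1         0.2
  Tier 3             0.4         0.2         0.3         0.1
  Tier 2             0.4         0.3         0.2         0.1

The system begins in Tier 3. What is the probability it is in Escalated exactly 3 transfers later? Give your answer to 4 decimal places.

Propagate the distribution vector 3 transfers from Tier 3.
After 0 transfers: (0.0000, 0.0000, 1.0000, 0.0000)
After 1 transfer: (0.4000, 0.2000, 0.3000, 0.1000)
After 2 transfers: (0.3200, 0.2700, 0.1700, 0.2400)
After 3 transfers: (0.3360, 0.2830, 0.1580, 0.2230)
P(in Escalated after 3 transfers) = 0.3360

0.3360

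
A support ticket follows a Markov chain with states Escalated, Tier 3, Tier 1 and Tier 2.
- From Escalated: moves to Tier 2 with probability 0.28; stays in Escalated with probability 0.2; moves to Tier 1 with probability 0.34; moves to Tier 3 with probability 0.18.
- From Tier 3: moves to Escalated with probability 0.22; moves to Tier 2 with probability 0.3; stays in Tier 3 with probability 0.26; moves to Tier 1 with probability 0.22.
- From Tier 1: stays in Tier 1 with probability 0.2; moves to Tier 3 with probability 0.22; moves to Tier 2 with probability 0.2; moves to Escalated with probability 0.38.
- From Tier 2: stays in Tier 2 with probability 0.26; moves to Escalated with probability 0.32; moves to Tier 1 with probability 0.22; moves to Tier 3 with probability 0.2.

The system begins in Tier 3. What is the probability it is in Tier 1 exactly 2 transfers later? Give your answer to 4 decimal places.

0.2420

Propagate the distribution vector 2 transfers from Tier 3.
After 0 transfers: (0.0000, 1.0000, 0.0000, 0.0000)
After 1 transfer: (0.2200, 0.2600, 0.2200, 0.3000)
After 2 transfers: (0.2808, 0.2156, 0.2420, 0.2616)
P(in Tier 1 after 2 transfers) = 0.2420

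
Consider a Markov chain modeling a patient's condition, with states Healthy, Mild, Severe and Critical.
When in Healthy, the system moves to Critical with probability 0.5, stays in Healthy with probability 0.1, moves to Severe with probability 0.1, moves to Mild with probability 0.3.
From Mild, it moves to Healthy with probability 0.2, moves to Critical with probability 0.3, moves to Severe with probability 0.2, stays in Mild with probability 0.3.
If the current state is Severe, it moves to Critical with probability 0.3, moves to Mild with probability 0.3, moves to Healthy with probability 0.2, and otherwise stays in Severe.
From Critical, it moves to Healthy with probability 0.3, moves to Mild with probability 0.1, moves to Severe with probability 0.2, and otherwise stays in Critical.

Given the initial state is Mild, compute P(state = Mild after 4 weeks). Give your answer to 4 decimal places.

Propagate the distribution vector 4 weeks from Mild.
After 0 weeks: (0.0000, 1.0000, 0.0000, 0.0000)
After 1 week: (0.2000, 0.3000, 0.2000, 0.3000)
After 2 weeks: (0.2100, 0.2400, 0.1800, 0.3700)
After 3 weeks: (0.2160, 0.2260, 0.1790, 0.3790)
After 4 weeks: (0.2163, 0.2242, 0.1784, 0.3811)
P(in Mild after 4 weeks) = 0.2242

0.2242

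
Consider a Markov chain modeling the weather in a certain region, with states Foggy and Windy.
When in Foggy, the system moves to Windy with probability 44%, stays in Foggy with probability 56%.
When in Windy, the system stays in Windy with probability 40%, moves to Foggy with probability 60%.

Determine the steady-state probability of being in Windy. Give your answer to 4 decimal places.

0.4231

Let the stationary distribution be π with π = πP and π_1 + π_2 = 1.
π_1 = 0.56·π_1 + 0.6·π_2
Solving with the normalization constraint gives π = (0.5769, 0.4231).
So the stationary probability of Windy is 0.4231.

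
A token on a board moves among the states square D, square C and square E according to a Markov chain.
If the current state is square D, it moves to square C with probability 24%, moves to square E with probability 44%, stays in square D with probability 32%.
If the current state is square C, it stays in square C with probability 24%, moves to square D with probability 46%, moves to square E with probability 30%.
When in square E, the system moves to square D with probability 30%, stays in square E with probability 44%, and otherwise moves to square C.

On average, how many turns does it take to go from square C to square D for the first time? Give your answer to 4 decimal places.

Let t(s) be the expected number of turns to first reach square D from state s, with t(square D) = 0. Conditioning on the first turn:
t(square C) = 1 + 0.24·t(square C) + 0.3·t(square E)
t(square E) = 1 + 0.26·t(square C) + 0.44·t(square E)
Solving: t(square C) = 2.4741, t(square E) = 2.9344.
Expected turns from square C to square D: 2.4741.

2.4741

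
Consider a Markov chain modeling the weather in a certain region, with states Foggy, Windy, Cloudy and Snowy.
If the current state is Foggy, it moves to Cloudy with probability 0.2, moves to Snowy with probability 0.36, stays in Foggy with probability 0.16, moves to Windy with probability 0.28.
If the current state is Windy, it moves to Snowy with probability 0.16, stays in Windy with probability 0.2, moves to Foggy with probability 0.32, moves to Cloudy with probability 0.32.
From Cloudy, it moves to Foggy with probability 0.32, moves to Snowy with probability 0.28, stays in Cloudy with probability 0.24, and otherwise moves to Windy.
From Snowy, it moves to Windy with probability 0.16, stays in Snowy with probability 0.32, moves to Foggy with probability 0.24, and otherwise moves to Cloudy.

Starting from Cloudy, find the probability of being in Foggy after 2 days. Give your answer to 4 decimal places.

0.2464

Propagate the distribution vector 2 days from Cloudy.
After 0 days: (0.0000, 0.0000, 1.0000, 0.0000)
After 1 day: (0.3200, 0.1600, 0.2400, 0.2800)
After 2 days: (0.2464, 0.2048, 0.2512, 0.2976)
P(in Foggy after 2 days) = 0.2464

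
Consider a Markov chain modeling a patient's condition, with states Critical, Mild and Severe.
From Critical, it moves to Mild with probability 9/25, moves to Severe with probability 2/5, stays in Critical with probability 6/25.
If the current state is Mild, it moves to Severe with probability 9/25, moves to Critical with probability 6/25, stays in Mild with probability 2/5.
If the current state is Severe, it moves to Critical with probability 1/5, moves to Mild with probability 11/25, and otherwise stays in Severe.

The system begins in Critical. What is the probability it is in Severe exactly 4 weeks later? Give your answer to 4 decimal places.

0.3690

Propagate the distribution vector 4 weeks from Critical.
After 0 weeks: (1.0000, 0.0000, 0.0000)
After 1 week: (0.2400, 0.3600, 0.4000)
After 2 weeks: (0.2240, 0.4064, 0.3696)
After 3 weeks: (0.2252, 0.4058, 0.3690)
After 4 weeks: (0.2252, 0.4057, 0.3690)
P(in Severe after 4 weeks) = 0.3690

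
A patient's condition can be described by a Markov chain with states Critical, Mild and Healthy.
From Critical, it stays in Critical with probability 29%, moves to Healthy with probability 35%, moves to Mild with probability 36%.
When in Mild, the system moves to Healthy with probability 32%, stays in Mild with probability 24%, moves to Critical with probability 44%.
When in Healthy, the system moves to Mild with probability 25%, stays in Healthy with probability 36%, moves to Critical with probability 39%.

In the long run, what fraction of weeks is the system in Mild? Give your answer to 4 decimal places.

0.2876

Let the stationary distribution be π with π = πP and π_1 + π_2 + π_3 = 1.
π_1 = 0.29·π_1 + 0.44·π_2 + 0.39·π_3
π_2 = 0.36·π_1 + 0.24·π_2 + 0.25·π_3
Solving with the normalization constraint gives π = (0.3676, 0.2876, 0.3448).
So the stationary probability of Mild is 0.2876.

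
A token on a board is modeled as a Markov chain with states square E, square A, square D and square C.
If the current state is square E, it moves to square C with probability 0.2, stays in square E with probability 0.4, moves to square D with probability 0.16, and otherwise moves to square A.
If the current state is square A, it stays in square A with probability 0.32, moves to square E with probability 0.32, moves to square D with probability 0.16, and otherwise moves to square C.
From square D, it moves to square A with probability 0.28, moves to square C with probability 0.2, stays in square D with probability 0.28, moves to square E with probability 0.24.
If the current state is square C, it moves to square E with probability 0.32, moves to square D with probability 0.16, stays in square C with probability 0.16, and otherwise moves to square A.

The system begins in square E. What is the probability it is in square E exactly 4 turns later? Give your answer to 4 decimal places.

Propagate the distribution vector 4 turns from square E.
After 0 turns: (1.0000, 0.0000, 0.0000, 0.0000)
After 1 turn: (0.4000, 0.2400, 0.1600, 0.2000)
After 2 turns: (0.3392, 0.2896, 0.1792, 0.1920)
After 3 turns: (0.3328, 0.2934, 0.1815, 0.1923)
After 4 turns: (0.3321, 0.2938, 0.1818, 0.1923)
P(in square E after 4 turns) = 0.3321

0.3321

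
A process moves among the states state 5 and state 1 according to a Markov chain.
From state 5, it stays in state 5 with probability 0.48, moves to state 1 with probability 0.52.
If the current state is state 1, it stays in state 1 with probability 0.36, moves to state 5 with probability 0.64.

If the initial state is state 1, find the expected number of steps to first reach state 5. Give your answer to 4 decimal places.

Let t(s) be the expected number of steps to first reach state 5 from state s, with t(state 5) = 0. Conditioning on the first step:
t(state 1) = 1 + 0.36·t(state 1)
Solving: t(state 1) = 1.5625.
Expected steps from state 1 to state 5: 1.5625.

1.5625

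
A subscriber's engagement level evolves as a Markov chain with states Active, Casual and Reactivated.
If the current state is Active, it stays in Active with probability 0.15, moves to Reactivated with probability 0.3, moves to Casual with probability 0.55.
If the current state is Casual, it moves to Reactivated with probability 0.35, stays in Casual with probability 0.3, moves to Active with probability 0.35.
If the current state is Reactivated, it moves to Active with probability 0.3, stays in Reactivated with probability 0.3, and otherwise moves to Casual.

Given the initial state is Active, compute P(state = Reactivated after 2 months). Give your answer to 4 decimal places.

0.3275

Sum over the intermediate state after 1 month:
P = P(Active→Active)·P(Active→Reactivated) + P(Active→Casual)·P(Casual→Reactivated) + P(Active→Reactivated)·P(Reactivated→Reactivated)
  = 0.15×0.3 + 0.55×0.35 + 0.3×0.3
  = 0.0450 + 0.1925 + 0.0900 = 0.3275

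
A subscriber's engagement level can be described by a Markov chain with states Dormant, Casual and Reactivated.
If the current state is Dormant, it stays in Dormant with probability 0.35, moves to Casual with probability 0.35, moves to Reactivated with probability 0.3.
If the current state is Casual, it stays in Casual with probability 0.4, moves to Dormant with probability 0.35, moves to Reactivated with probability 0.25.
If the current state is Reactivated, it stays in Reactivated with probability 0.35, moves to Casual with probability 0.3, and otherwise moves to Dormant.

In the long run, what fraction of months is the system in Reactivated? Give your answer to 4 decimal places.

Let the stationary distribution be π with π = πP and π_1 + π_2 + π_3 = 1.
π_1 = 0.35·π_1 + 0.35·π_2 + 0.35·π_3
π_2 = 0.35·π_1 + 0.4·π_2 + 0.3·π_3
Solving with the normalization constraint gives π = (0.3500, 0.3528, 0.2972).
So the stationary probability of Reactivated is 0.2972.

0.2972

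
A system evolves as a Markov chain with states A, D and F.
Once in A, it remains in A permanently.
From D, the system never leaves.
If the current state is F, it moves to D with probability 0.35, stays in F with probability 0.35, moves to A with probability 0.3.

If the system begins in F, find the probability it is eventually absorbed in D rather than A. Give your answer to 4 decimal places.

Let h(s) be the probability of absorption at D starting from transient state s. Then h(D) = 1 and h(A) = 0. By first-step analysis:
h(F) = 0.3·0 + 0.35·1 + 0.35·h(F)
Solving: h(F) = 0.5385.
Starting from F, the probability is 0.5385.

0.5385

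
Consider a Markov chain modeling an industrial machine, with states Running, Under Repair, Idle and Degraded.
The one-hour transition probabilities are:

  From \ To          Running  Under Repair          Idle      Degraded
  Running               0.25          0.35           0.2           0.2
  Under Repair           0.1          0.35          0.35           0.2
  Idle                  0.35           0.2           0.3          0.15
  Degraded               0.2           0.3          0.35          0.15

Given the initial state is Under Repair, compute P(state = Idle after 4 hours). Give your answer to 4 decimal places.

Propagate the distribution vector 4 hours from Under Repair.
After 0 hours: (0.0000, 1.0000, 0.0000, 0.0000)
After 1 hour: (0.1000, 0.3500, 0.3500, 0.2000)
After 2 hours: (0.2225, 0.2875, 0.3175, 0.1725)
After 3 hours: (0.2300, 0.2938, 0.3008, 0.1755)
After 4 hours: (0.2272, 0.2961, 0.3005, 0.1762)
P(in Idle after 4 hours) = 0.3005

0.3005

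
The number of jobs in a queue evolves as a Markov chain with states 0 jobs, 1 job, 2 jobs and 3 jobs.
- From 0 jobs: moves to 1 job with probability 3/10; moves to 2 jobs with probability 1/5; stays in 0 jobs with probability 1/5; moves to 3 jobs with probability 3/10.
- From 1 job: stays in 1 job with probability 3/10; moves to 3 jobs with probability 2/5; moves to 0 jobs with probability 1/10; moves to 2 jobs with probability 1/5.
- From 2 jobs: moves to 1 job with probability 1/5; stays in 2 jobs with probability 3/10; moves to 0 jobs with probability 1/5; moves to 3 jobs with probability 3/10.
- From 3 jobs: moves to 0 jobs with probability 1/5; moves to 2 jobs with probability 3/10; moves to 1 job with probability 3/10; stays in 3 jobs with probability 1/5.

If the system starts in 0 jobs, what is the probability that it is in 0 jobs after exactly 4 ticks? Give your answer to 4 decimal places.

0.1725

Propagate the distribution vector 4 ticks from 0 jobs.
After 0 ticks: (1.0000, 0.0000, 0.0000, 0.0000)
After 1 tick: (0.2000, 0.3000, 0.2000, 0.3000)
After 2 ticks: (0.1700, 0.2800, 0.2500, 0.3000)
After 3 ticks: (0.1720, 0.2750, 0.2550, 0.2980)
After 4 ticks: (0.1725, 0.2745, 0.2553, 0.2977)
P(in 0 jobs after 4 ticks) = 0.1725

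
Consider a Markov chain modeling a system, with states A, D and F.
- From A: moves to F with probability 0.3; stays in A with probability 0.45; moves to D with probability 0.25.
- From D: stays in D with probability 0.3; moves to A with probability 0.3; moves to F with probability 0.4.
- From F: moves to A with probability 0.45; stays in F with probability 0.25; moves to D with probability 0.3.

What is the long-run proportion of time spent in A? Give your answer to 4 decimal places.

Let the stationary distribution be π with π = πP and π_1 + π_2 + π_3 = 1.
π_1 = 0.45·π_1 + 0.3·π_2 + 0.45·π_3
π_2 = 0.25·π_1 + 0.3·π_2 + 0.3·π_3
Solving with the normalization constraint gives π = (0.4081, 0.2796, 0.3123).
So the stationary probability of A is 0.4081.

0.4081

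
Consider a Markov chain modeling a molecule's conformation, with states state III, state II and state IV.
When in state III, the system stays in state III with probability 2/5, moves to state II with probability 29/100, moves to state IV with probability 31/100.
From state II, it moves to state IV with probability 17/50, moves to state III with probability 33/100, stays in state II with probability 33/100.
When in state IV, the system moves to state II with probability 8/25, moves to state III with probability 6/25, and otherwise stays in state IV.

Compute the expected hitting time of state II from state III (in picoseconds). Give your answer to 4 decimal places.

3.3257

Let t(s) be the expected number of picoseconds to first reach state II from state s, with t(state II) = 0. Conditioning on the first picosecond:
t(state III) = 1 + 0.4·t(state III) + 0.31·t(state IV)
t(state IV) = 1 + 0.24·t(state III) + 0.44·t(state IV)
Solving: t(state III) = 3.3257, t(state IV) = 3.2110.
Expected picoseconds from state III to state II: 3.3257.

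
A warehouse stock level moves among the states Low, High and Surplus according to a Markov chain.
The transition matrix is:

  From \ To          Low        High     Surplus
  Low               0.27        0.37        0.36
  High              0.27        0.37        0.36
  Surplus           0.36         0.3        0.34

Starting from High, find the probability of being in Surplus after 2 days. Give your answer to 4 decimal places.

Sum over the intermediate state after 1 day:
P = P(High→Low)·P(Low→Surplus) + P(High→High)·P(High→Surplus) + P(High→Surplus)·P(Surplus→Surplus)
  = 0.27×0.36 + 0.37×0.36 + 0.36×0.34
  = 0.0972 + 0.1332 + 0.1224 = 0.3528

0.3528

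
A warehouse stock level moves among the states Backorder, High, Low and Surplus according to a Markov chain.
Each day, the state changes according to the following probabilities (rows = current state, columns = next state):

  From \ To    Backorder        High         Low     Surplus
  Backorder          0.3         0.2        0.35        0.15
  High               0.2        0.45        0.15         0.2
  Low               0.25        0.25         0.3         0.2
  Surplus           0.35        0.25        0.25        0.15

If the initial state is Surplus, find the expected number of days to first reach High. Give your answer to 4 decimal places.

4.2600

Let t(s) be the expected number of days to first reach High from state s, with t(High) = 0. Conditioning on the first day:
t(Backorder) = 1 + 0.3·t(Backorder) + 0.35·t(Low) + 0.15·t(Surplus)
t(Low) = 1 + 0.25·t(Backorder) + 0.3·t(Low) + 0.2·t(Surplus)
t(Surplus) = 1 + 0.35·t(Backorder) + 0.25·t(Low) + 0.15·t(Surplus)
Solving: t(Backorder) = 4.4609, t(Low) = 4.2389, t(Surplus) = 4.2600.
Expected days from Surplus to High: 4.2600.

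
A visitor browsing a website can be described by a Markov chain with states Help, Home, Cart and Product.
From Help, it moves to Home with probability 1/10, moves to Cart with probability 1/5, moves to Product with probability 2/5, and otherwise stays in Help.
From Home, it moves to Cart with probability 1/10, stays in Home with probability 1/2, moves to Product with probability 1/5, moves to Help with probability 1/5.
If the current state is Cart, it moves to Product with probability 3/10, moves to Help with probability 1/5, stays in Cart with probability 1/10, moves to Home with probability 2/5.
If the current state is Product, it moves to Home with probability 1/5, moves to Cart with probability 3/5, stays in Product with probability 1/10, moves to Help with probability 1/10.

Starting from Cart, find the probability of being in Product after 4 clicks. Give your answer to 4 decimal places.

Propagate the distribution vector 4 clicks from Cart.
After 0 clicks: (0.0000, 0.0000, 1.0000, 0.0000)
After 1 click: (0.2000, 0.4000, 0.1000, 0.3000)
After 2 clicks: (0.1900, 0.3200, 0.2700, 0.2200)
After 3 clicks: (0.1970, 0.3310, 0.2290, 0.2430)
After 4 clicks: (0.1954, 0.3254, 0.2412, 0.2380)
P(in Product after 4 clicks) = 0.2380

0.2380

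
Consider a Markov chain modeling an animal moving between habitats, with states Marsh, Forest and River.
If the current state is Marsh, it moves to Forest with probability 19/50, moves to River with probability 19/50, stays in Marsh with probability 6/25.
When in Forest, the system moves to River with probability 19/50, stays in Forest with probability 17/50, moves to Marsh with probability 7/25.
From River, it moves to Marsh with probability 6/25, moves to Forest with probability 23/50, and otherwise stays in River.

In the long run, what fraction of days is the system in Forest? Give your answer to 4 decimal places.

0.3925

Let the stationary distribution be π with π = πP and π_1 + π_2 + π_3 = 1.
π_1 = 0.24·π_1 + 0.28·π_2 + 0.24·π_3
π_2 = 0.38·π_1 + 0.34·π_2 + 0.46·π_3
Solving with the normalization constraint gives π = (0.2557, 0.3925, 0.3519).
So the stationary probability of Forest is 0.3925.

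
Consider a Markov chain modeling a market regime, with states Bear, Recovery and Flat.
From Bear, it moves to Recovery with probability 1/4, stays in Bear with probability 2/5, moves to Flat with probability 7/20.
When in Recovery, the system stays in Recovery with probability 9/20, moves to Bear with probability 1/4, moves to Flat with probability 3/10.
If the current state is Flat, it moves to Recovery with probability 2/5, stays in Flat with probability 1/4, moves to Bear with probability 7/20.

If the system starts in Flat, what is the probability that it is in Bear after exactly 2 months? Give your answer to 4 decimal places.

Sum over the intermediate state after 1 month:
P = P(Flat→Bear)·P(Bear→Bear) + P(Flat→Recovery)·P(Recovery→Bear) + P(Flat→Flat)·P(Flat→Bear)
  = 0.35×0.4 + 0.4×0.25 + 0.25×0.35
  = 0.1400 + 0.1000 + 0.0875 = 0.3275

0.3275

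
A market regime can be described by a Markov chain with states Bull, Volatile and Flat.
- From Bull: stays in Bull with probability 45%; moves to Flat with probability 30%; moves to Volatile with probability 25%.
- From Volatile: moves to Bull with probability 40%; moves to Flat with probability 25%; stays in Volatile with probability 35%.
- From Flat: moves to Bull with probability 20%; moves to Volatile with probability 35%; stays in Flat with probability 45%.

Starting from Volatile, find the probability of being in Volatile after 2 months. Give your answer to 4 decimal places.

Sum over the intermediate state after 1 month:
P = P(Volatile→Bull)·P(Bull→Volatile) + P(Volatile→Volatile)·P(Volatile→Volatile) + P(Volatile→Flat)·P(Flat→Volatile)
  = 0.4×0.25 + 0.35×0.35 + 0.25×0.35
  = 0.1000 + 0.1225 + 0.0875 = 0.3100

0.3100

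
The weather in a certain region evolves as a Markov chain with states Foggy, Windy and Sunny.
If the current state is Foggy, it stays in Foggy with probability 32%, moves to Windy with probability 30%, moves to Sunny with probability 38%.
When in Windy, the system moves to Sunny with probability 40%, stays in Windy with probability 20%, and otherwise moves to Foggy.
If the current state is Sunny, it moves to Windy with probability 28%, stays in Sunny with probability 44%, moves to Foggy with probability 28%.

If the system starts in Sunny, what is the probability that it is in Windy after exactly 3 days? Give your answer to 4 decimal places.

Propagate the distribution vector 3 days from Sunny.
After 0 days: (0.0000, 0.0000, 1.0000)
After 1 day: (0.2800, 0.2800, 0.4400)
After 2 days: (0.3248, 0.2632, 0.4120)
After 3 days: (0.3246, 0.2654, 0.4100)
P(in Windy after 3 days) = 0.2654

0.2654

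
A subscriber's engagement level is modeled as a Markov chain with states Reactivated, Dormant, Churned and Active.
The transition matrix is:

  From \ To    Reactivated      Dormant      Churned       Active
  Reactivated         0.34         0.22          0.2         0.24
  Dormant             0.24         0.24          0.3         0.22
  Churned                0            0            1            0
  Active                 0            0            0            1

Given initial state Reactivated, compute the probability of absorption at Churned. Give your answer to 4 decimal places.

0.4857

Let h(s) be the probability of absorption at Churned starting from transient state s. Then h(Churned) = 1 and h(Active) = 0. By first-step analysis:
h(Reactivated) = 0.34·h(Reactivated) + 0.22·h(Dormant) + 0.2·1 + 0.24·0
h(Dormant) = 0.24·h(Reactivated) + 0.24·h(Dormant) + 0.3·1 + 0.22·0
Solving: h(Reactivated) = 0.4857, h(Dormant) = 0.5481.
Starting from Reactivated, the probability is 0.4857.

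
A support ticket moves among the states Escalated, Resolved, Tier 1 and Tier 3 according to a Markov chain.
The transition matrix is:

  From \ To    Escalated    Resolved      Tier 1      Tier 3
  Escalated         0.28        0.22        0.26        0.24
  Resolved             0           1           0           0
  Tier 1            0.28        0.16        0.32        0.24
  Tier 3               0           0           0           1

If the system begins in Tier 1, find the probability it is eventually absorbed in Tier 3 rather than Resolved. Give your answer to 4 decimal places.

0.5758

Let h(s) be the probability of absorption at Tier 3 starting from transient state s. Then h(Tier 3) = 1 and h(Resolved) = 0. By first-step analysis:
h(Escalated) = 0.28·h(Escalated) + 0.22·0 + 0.26·h(Tier 1) + 0.24·1
h(Tier 1) = 0.28·h(Escalated) + 0.16·0 + 0.32·h(Tier 1) + 0.24·1
Solving: h(Escalated) = 0.5413, h(Tier 1) = 0.5758.
Starting from Tier 1, the probability is 0.5758.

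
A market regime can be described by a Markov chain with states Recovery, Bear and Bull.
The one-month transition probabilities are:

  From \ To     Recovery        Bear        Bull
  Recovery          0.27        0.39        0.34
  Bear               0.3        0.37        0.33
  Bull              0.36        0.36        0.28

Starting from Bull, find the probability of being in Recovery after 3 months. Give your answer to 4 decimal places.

Propagate the distribution vector 3 months from Bull.
After 0 months: (0.0000, 0.0000, 1.0000)
After 1 month: (0.3600, 0.3600, 0.2800)
After 2 months: (0.3060, 0.3744, 0.3196)
After 3 months: (0.3100, 0.3729, 0.3171)
P(in Recovery after 3 months) = 0.3100

0.3100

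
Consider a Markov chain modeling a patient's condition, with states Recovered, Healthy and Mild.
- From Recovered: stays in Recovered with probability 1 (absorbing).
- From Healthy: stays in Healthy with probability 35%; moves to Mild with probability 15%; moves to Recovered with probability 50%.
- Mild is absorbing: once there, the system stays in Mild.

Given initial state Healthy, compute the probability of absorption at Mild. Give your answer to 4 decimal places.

Let h(s) be the probability of absorption at Mild starting from transient state s. Then h(Mild) = 1 and h(Recovered) = 0. By first-step analysis:
h(Healthy) = 0.5·0 + 0.35·h(Healthy) + 0.15·1
Solving: h(Healthy) = 0.2308.
Starting from Healthy, the probability is 0.2308.

0.2308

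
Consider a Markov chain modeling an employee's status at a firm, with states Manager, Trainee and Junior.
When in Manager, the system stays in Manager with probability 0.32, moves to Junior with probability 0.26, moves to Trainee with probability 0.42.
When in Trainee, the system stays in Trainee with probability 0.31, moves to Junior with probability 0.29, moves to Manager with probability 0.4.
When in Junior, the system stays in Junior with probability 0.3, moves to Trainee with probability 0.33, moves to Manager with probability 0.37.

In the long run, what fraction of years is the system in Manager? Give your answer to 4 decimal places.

Let the stationary distribution be π with π = πP and π_1 + π_2 + π_3 = 1.
π_1 = 0.32·π_1 + 0.4·π_2 + 0.37·π_3
π_2 = 0.42·π_1 + 0.31·π_2 + 0.33·π_3
Solving with the normalization constraint gives π = (0.3625, 0.3555, 0.2819).
So the stationary probability of Manager is 0.3625.

0.3625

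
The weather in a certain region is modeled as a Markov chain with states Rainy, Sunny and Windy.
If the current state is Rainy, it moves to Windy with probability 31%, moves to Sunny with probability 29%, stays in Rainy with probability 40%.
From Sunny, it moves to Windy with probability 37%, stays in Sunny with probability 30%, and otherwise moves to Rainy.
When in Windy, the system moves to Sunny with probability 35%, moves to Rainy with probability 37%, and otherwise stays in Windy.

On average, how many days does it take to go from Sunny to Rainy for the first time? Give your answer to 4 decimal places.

2.9105

Let t(s) be the expected number of days to first reach Rainy from state s, with t(Rainy) = 0. Conditioning on the first day:
t(Sunny) = 1 + 0.3·t(Sunny) + 0.37·t(Windy)
t(Windy) = 1 + 0.35·t(Sunny) + 0.28·t(Windy)
Solving: t(Sunny) = 2.9105, t(Windy) = 2.8037.
Expected days from Sunny to Rainy: 2.9105.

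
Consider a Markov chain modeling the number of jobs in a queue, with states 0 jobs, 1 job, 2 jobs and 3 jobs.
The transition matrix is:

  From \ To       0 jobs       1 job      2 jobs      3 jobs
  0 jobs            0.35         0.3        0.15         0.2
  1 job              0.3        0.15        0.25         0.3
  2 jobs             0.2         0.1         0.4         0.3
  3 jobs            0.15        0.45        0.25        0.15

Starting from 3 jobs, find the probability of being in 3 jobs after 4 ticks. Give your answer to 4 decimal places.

0.2402

Propagate the distribution vector 4 ticks from 3 jobs.
After 0 ticks: (0.0000, 0.0000, 0.0000, 1.0000)
After 1 tick: (0.1500, 0.4500, 0.2500, 0.1500)
After 2 ticks: (0.2600, 0.2050, 0.2725, 0.2625)
After 3 ticks: (0.2464, 0.2541, 0.2649, 0.2346)
After 4 ticks: (0.2506, 0.2441, 0.2651, 0.2402)
P(in 3 jobs after 4 ticks) = 0.2402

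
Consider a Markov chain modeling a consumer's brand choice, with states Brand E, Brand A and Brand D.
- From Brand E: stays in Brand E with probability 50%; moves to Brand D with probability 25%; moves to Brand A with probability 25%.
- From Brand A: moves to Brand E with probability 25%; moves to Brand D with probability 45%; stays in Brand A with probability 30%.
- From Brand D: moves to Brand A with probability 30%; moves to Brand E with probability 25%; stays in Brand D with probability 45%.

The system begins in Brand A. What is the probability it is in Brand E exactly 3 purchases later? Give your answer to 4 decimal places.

0.3281

Propagate the distribution vector 3 purchases from Brand A.
After 0 purchases: (0.0000, 1.0000, 0.0000)
After 1 purchase: (0.2500, 0.3000, 0.4500)
After 2 purchases: (0.3125, 0.2875, 0.4000)
After 3 purchases: (0.3281, 0.2844, 0.3875)
P(in Brand E after 3 purchases) = 0.3281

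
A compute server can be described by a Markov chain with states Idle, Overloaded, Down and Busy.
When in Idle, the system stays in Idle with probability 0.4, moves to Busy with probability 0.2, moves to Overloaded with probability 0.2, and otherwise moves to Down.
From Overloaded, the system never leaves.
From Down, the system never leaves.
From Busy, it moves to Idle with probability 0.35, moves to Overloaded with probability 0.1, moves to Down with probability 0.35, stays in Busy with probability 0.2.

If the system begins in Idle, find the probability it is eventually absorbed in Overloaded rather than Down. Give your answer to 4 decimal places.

0.4390

Let h(s) be the probability of absorption at Overloaded starting from transient state s. Then h(Overloaded) = 1 and h(Down) = 0. By first-step analysis:
h(Idle) = 0.4·h(Idle) + 0.2·1 + 0.2·0 + 0.2·h(Busy)
h(Busy) = 0.35·h(Idle) + 0.1·1 + 0.35·0 + 0.2·h(Busy)
Solving: h(Idle) = 0.4390, h(Busy) = 0.3171.
Starting from Idle, the probability is 0.4390.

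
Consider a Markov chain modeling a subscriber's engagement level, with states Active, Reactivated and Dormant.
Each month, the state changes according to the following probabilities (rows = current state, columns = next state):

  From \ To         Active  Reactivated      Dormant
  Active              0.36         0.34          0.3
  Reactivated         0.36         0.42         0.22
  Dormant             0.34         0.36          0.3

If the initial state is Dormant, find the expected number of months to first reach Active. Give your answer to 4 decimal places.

Let t(s) be the expected number of months to first reach Active from state s, with t(Active) = 0. Conditioning on the first month:
t(Reactivated) = 1 + 0.42·t(Reactivated) + 0.22·t(Dormant)
t(Dormant) = 1 + 0.36·t(Reactivated) + 0.3·t(Dormant)
Solving: t(Reactivated) = 2.8152, t(Dormant) = 2.8764.
Expected months from Dormant to Active: 2.8764.

2.8764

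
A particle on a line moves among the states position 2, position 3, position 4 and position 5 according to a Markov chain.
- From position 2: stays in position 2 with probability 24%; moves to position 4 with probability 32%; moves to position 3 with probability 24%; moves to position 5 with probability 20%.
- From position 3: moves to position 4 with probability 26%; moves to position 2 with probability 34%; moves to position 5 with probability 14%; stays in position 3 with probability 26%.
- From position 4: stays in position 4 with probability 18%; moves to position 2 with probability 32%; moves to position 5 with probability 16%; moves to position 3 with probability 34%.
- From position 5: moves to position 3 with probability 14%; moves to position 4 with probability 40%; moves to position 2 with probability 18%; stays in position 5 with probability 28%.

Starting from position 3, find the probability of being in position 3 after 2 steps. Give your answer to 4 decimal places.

Propagate the distribution vector 2 steps from position 3.
After 0 steps: (0.0000, 1.0000, 0.0000, 0.0000)
After 1 step: (0.3400, 0.2600, 0.2600, 0.1400)
After 2 steps: (0.2784, 0.2572, 0.2792, 0.1852)
P(in position 3 after 2 steps) = 0.2572

0.2572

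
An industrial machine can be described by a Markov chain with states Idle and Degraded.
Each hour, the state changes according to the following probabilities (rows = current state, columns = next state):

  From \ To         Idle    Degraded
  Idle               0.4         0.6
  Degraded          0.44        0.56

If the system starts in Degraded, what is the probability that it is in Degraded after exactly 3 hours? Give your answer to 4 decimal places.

Propagate the distribution vector 3 hours from Degraded.
After 0 hours: (0.0000, 1.0000)
After 1 hour: (0.4400, 0.5600)
After 2 hours: (0.4224, 0.5776)
After 3 hours: (0.4231, 0.5769)
P(in Degraded after 3 hours) = 0.5769

0.5769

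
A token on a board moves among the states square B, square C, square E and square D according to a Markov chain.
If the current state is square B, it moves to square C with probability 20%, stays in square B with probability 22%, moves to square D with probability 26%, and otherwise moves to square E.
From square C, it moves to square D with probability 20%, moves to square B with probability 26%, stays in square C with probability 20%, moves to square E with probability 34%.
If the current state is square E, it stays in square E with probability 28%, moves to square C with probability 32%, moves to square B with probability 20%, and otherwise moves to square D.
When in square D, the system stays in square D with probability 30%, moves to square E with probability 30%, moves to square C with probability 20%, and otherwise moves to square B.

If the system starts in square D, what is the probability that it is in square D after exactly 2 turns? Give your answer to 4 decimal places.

0.2420

Propagate the distribution vector 2 turns from square D.
After 0 turns: (0.0000, 0.0000, 0.0000, 1.0000)
After 1 turn: (0.2000, 0.2000, 0.3000, 0.3000)
After 2 turns: (0.2160, 0.2360, 0.3060, 0.2420)
P(in square D after 2 turns) = 0.2420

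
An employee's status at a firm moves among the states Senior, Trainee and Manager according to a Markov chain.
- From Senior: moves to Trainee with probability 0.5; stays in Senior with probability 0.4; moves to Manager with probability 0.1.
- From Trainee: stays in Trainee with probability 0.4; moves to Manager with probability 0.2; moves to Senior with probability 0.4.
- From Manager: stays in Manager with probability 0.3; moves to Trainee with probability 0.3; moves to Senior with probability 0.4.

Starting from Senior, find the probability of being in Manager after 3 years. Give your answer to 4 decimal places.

Propagate the distribution vector 3 years from Senior.
After 0 years: (1.0000, 0.0000, 0.0000)
After 1 year: (0.4000, 0.5000, 0.1000)
After 2 years: (0.4000, 0.4300, 0.1700)
After 3 years: (0.4000, 0.4230, 0.1770)
P(in Manager after 3 years) = 0.1770

0.1770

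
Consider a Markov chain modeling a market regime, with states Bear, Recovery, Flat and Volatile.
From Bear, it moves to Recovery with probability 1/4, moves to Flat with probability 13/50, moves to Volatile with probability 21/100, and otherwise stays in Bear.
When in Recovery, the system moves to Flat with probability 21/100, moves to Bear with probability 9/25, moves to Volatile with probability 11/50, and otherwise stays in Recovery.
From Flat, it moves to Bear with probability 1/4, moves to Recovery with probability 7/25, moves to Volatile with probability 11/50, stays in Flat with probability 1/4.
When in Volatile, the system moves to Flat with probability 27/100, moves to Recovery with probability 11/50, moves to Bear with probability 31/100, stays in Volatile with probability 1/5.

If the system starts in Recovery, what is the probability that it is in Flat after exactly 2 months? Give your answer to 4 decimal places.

0.2496

Propagate the distribution vector 2 months from Recovery.
After 0 months: (0.0000, 1.0000, 0.0000, 0.0000)
After 1 month: (0.3600, 0.2100, 0.2100, 0.2200)
After 2 months: (0.2971, 0.2413, 0.2496, 0.2120)
P(in Flat after 2 months) = 0.2496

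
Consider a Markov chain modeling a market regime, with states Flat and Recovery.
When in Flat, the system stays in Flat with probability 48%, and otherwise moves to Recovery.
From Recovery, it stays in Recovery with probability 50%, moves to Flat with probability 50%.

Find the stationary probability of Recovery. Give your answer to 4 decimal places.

0.5098

Let the stationary distribution be π with π = πP and π_1 + π_2 = 1.
π_1 = 0.48·π_1 + 0.5·π_2
Solving with the normalization constraint gives π = (0.4902, 0.5098).
So the stationary probability of Recovery is 0.5098.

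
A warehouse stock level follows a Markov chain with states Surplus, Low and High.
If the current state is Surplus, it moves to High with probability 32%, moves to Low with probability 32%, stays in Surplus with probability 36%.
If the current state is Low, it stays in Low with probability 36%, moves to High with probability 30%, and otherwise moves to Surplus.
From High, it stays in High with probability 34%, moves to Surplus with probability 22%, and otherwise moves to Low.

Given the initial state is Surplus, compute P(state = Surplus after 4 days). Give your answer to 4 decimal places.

0.3079

Propagate the distribution vector 4 days from Surplus.
After 0 days: (1.0000, 0.0000, 0.0000)
After 1 day: (0.3600, 0.3200, 0.3200)
After 2 days: (0.3088, 0.3712, 0.3200)
After 3 days: (0.3078, 0.3732, 0.3190)
After 4 days: (0.3079, 0.3732, 0.3189)
P(in Surplus after 4 days) = 0.3079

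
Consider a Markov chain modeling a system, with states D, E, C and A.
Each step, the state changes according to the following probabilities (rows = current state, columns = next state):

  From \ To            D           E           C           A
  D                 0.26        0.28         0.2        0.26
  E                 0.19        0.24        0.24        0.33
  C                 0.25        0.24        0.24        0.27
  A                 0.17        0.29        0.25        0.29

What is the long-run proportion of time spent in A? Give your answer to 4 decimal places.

Let the stationary distribution be π with π = πP and π_1 + π_2 + π_3 + π_4 = 1.
π_1 = 0.26·π_1 + 0.19·π_2 + 0.25·π_3 + 0.17·π_4
π_2 = 0.28·π_1 + 0.24·π_2 + 0.24·π_3 + 0.29·π_4
π_3 = 0.2·π_1 + 0.24·π_2 + 0.24·π_3 + 0.25·π_4
Solving with the normalization constraint gives π = (0.2132, 0.2630, 0.2344, 0.2894).
So the stationary probability of A is 0.2894.

0.2894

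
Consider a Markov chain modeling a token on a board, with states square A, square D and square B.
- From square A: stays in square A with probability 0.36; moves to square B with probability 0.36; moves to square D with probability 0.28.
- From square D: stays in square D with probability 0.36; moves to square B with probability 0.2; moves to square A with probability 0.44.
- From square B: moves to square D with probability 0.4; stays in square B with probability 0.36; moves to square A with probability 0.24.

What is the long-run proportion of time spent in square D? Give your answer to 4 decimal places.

0.3441

Let the stationary distribution be π with π = πP and π_1 + π_2 + π_3 = 1.
π_1 = 0.36·π_1 + 0.44·π_2 + 0.24·π_3
π_2 = 0.28·π_1 + 0.36·π_2 + 0.4·π_3
Solving with the normalization constraint gives π = (0.3509, 0.3441, 0.3049).
So the stationary probability of square D is 0.3441.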